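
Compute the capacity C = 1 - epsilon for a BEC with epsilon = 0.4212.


C = 1 - epsilon = 1 - 0.4212 = 0.5788

0.5788 bits


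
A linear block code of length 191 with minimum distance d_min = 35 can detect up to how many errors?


Detection capability = d_min - 1 = 35 - 1 = 34

34 errors


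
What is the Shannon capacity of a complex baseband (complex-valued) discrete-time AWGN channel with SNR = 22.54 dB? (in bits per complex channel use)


SNR_linear = 10^(22.54/10) = 179.4734; C = log2(1 + SNR_linear) = log2(1 + 179.4734) = 7.4956

7.4956 bits/channel use


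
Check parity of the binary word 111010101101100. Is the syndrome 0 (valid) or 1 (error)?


Syndrome = XOR of all bits = 1 XOR 1 XOR 1 XOR 0 XOR 1 XOR 0 XOR 1 XOR 0 XOR 1 XOR 1 XOR 0 XOR 1 XOR 1 XOR 0 XOR 0 = 1

1


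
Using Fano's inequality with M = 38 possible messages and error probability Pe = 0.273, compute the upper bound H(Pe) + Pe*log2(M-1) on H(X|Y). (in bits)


H(Pe) = -Pe*log2(Pe) - (1-Pe)*log2(1-Pe) = -0.273*log2(0.273) - 0.727*log2(0.727) = 0.511336 + 0.334400 = 0.8457. Pe*log2(M-1) = 0.273*log2(37) = 1.422181. Bound = H(Pe) + Pe*log2(M-1) = 0.511336 + 0.334400 + 1.422181 = 2.2679

2.2679 bits


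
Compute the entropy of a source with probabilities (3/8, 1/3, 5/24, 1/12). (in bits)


H = -sum(p_i * log2(p_i)). Terms: -(3/8)*log2(3/8) = 0.530639; -(1/3)*log2(1/3) = 0.528321; -(5/24)*log2(5/24) = 0.471466; -(1/12)*log2(1/12) = 0.298747. H = 0.530639 + 0.528321 + 0.471466 + 0.298747 = 1.8292

1.8292 bits


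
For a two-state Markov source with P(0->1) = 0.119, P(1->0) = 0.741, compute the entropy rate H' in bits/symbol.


Stationary distribution: pi_0 = p10/(p01+p10) = 0.8616, pi_1 = 0.1384. Entropy rate H' = pi_0*H(p01) + pi_1*H(p10) = 0.8616*0.5265 + 0.1384*0.8252 = 0.5678

0.5678 bits/symbol


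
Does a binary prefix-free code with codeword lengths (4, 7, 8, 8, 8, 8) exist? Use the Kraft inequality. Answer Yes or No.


Kraft sum = sum(2^(-l_i)) = 0.0859, need <= 1. Result: satisfied (a binary prefix-free code with these lengths exists)

Yes


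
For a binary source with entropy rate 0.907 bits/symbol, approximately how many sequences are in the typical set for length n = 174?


log2|A_typical| = nH = 174 * 0.907 = 157.818, so |A_typical| ~ 2^157.818 = 3.221e+47

3.221e+47


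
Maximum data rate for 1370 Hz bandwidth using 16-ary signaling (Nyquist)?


Rate = 2 * B * log2(M) = 2 * 1370 * 4.0 = 10960.0

10960.0 bps


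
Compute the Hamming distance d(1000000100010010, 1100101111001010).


Count differing positions: . ^ . . ^ . ^ . ^ ^ . ^ ^ . . . = 7 differences

7


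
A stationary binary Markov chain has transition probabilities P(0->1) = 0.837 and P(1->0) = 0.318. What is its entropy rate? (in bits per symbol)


Stationary distribution: pi_0 = p10/(p01+p10) = 0.2753, pi_1 = 0.7247. Entropy rate H' = pi_0*H(p01) + pi_1*H(p10) = 0.2753*0.6414 + 0.7247*0.9022 = 0.8304

0.8304 bits/symbol


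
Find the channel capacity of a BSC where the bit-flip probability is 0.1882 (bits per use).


H(p) = -p*log2(p) - (1-p)*log2(1-p) = -0.1882*log2(0.1882) - 0.8118*log2(0.8118) = 0.453498 + 0.244192 = 0.6977. C = 1 - H(p) = 1 - 0.6977 = 0.3023

0.3023 bits


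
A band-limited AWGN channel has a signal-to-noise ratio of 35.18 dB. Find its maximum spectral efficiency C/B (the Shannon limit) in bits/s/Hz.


SNR_linear = 10^(35.18/10) = 3296.0971; C/B = log2(1 + SNR_linear) = log2(1 + 3296.0971) = 11.687

11.687 bits/s/Hz


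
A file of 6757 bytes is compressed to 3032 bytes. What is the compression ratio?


Ratio = original / compressed = 6757 / 3032 = 2.2286

2.2286


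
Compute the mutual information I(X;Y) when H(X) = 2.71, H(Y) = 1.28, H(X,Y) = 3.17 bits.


I(X;Y) = H(X) + H(Y) - H(X,Y) = 2.71 + 1.28 - 3.17 = 0.82

0.82 bits


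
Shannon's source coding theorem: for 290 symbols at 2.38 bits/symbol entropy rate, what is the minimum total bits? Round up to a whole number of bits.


Minimum bits >= n * H = 290 * 2.38 = 690.2, rounded up to a whole number of bits = 691

691 bits


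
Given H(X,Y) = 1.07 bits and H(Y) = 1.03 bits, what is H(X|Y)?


H(X|Y) = H(X,Y) - H(Y) = 1.07 - 1.03 = 0.04

0.04 bits


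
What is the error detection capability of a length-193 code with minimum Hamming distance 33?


Detection capability = d_min - 1 = 33 - 1 = 32

32 errors


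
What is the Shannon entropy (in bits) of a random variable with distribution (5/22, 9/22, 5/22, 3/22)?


H = -sum(p_i * log2(p_i)). Terms: -(5/22)*log2(5/22) = 0.485796; -(9/22)*log2(9/22) = 0.527525; -(5/22)*log2(5/22) = 0.485796; -(3/22)*log2(3/22) = 0.391973. H = 0.485796 + 0.527525 + 0.485796 + 0.391973 = 1.8911

1.8911 bits


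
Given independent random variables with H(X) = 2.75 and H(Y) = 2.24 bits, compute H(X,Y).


For independent variables, H(X,Y) = H(X) + H(Y) = 2.75 + 2.24 = 4.99

4.99 bits


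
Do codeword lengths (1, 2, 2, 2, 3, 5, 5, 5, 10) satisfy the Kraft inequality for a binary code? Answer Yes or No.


Kraft sum = sum(2^(-l_i)) = 1.4697, need <= 1. Result: violated (a binary prefix-free code with these lengths cannot exist)

No


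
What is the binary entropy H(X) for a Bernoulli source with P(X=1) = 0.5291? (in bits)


H = -p*log2(p) - (1-p)*log2(1-p). -0.5291*log2(0.5291) = 0.485919; -0.4709*log2(0.4709) = 0.511636. H = 0.485919 + 0.511636 = 0.9976

0.9976 bits


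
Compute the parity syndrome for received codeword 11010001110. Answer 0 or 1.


Syndrome = XOR of all bits = 1 XOR 1 XOR 0 XOR 1 XOR 0 XOR 0 XOR 0 XOR 1 XOR 1 XOR 1 XOR 0 = 0

0


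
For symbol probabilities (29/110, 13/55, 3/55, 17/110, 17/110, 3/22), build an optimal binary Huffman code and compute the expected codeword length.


Huffman construction (repeatedly merge the two least-probable nodes; each merge adds 1 bit to every symbol beneath it): 3/55 + 3/22 = 21/110; 17/110 + 17/110 = 17/55; 21/110 + 13/55 = 47/110; 29/110 + 17/55 = 63/110; 47/110 + 63/110 = 1. Resulting codeword lengths (in the order the probabilities were given): (2, 2, 3, 3, 3, 3). L_avg = sum(p_i * l_i) = 29/110*2 + 13/55*2 + 3/55*3 + 17/110*3 + 17/110*3 + 3/22*3 = 5/2 = 2.5

2.5 bits


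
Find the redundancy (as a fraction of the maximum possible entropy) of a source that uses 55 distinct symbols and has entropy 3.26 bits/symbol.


H_max = log2(K) = log2(55) = 5.7814 bits/symbol. Redundancy = 1 - H/H_max = 1 - 3.26/5.7814 = 1 - 0.5639 = 0.4361

0.4361


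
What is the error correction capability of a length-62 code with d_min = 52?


Correction capability = floor((d-1)/2) = floor((52-1)/2) = 25

25 errors


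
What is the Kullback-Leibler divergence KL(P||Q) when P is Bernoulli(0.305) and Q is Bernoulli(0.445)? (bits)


KL = p*log2(p/q) + (1-p)*log2((1-p)/(1-q)) = 0.305*log2(0.305/0.445) + 0.695*log2(0.695/0.555) = 0.0593

0.0593 bits


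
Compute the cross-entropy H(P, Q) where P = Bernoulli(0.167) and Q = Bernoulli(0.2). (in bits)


H(P,Q) = -p*log2(q) - (1-p)*log2(1-q). -0.167*log2(0.2) = 0.387762; -0.833*log2(0.8) = 0.268166. H(P,Q) = 0.387762 + 0.268166 = 0.6559

0.6559 bits


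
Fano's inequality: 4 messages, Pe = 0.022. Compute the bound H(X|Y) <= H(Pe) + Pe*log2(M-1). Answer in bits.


H(Pe) = -Pe*log2(Pe) - (1-Pe)*log2(1-Pe) = -0.022*log2(0.022) - 0.978*log2(0.978) = 0.121140 + 0.031388 = 0.1525. Pe*log2(M-1) = 0.022*log2(3) = 0.034869. Bound = H(Pe) + Pe*log2(M-1) = 0.121140 + 0.031388 + 0.034869 = 0.1874

0.1874 bits


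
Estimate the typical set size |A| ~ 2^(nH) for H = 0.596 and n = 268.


log2|A_typical| = nH = 268 * 0.596 = 159.728, so |A_typical| ~ 2^159.728 = 1.210e+48

1.210e+48


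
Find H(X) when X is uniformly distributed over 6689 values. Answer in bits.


H = log2(n) = log2(6689) = 12.7076

12.7076 bits


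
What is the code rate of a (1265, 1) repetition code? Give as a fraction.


Rate = k/n = 1/1265

1/1265


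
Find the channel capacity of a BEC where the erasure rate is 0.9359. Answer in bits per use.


C = 1 - epsilon = 1 - 0.9359 = 0.0641

0.0641 bits


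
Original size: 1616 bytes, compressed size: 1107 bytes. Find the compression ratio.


Ratio = original / compressed = 1616 / 1107 = 1.4598

1.4598


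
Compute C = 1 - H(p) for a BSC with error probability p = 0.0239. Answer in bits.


H(p) = -p*log2(p) - (1-p)*log2(1-p) = -0.0239*log2(0.0239) - 0.9761*log2(0.9761) = 0.128746 + 0.034065 = 0.1628. C = 1 - H(p) = 1 - 0.1628 = 0.8372

0.8372 bits


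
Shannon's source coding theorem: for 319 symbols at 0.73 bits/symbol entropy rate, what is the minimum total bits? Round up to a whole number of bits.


Minimum bits >= n * H = 319 * 0.73 = 232.87, rounded up to a whole number of bits = 233

233 bits


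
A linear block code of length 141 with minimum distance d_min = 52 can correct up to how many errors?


Correction capability = floor((d-1)/2) = floor((52-1)/2) = 25

25 errors


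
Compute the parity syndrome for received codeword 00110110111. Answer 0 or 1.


Syndrome = XOR of all bits = 0 XOR 0 XOR 1 XOR 1 XOR 0 XOR 1 XOR 1 XOR 0 XOR 1 XOR 1 XOR 1 = 1

1


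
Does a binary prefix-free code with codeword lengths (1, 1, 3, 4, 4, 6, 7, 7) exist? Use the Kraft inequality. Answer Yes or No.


Kraft sum = sum(2^(-l_i)) = 1.2812, need <= 1. Result: violated (a binary prefix-free code with these lengths cannot exist)

No


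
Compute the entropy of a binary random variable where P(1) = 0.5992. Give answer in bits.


H = -p*log2(p) - (1-p)*log2(1-p). -0.5992*log2(0.5992) = 0.442743; -0.4008*log2(0.4008) = 0.528673. H = 0.442743 + 0.528673 = 0.9714

0.9714 bits


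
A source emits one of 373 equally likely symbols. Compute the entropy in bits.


H = log2(n) = log2(373) = 8.543

8.543 bits


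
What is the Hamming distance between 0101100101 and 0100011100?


Count differing positions: . . . ^ ^ ^ ^ . . ^ = 5 differences

5


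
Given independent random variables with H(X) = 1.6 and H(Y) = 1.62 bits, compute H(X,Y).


For independent variables, H(X,Y) = H(X) + H(Y) = 1.6 + 1.62 = 3.22

3.22 bits


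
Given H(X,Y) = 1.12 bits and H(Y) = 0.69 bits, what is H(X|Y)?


H(X|Y) = H(X,Y) - H(Y) = 1.12 - 0.69 = 0.43

0.43 bits


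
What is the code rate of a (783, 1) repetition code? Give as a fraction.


Rate = k/n = 1/783

1/783


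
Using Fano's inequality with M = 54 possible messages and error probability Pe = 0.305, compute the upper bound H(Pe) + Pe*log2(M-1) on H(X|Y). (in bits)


H(Pe) = -Pe*log2(Pe) - (1-Pe)*log2(1-Pe) = -0.305*log2(0.305) - 0.695*log2(0.695) = 0.522501 + 0.364816 = 0.8873. Pe*log2(M-1) = 0.305*log2(53) = 1.747016. Bound = H(Pe) + Pe*log2(M-1) = 0.522501 + 0.364816 + 1.747016 = 2.6343

2.6343 bits


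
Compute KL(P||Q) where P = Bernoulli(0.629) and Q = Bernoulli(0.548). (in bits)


KL = p*log2(p/q) + (1-p)*log2((1-p)/(1-q)) = 0.629*log2(0.629/0.548) + 0.371*log2(0.371/0.452) = 0.0194

0.0194 bits


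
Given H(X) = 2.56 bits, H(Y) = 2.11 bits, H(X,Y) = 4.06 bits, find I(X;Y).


I(X;Y) = H(X) + H(Y) - H(X,Y) = 2.56 + 2.11 - 4.06 = 0.61

0.61 bits


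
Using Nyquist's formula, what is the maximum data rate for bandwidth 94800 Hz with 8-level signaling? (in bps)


Rate = 2 * B * log2(M) = 2 * 94800 * 3.0 = 568800.0

568800.0 bps


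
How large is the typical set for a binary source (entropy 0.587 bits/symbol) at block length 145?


log2|A_typical| = nH = 145 * 0.587 = 85.115, so |A_typical| ~ 2^85.115 = 4.190e+25

4.190e+25


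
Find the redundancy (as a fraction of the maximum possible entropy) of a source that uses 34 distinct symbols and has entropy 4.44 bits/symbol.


H_max = log2(K) = log2(34) = 5.0875 bits/symbol. Redundancy = 1 - H/H_max = 1 - 4.44/5.0875 = 1 - 0.8727 = 0.1273

0.1273


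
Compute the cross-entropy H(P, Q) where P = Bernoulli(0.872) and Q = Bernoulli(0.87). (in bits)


H(P,Q) = -p*log2(q) - (1-p)*log2(1-q). -0.872*log2(0.87) = 0.175196; -0.128*log2(0.13) = 0.376757. H(P,Q) = 0.175196 + 0.376757 = 0.552

0.552 bits


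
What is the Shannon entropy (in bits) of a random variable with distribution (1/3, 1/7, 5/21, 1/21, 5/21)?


H = -sum(p_i * log2(p_i)). Terms: -(1/3)*log2(1/3) = 0.528321; -(1/7)*log2(1/7) = 0.401051; -(5/21)*log2(5/21) = 0.492950; -(1/21)*log2(1/21) = 0.209158; -(5/21)*log2(5/21) = 0.492950. H = 0.528321 + 0.401051 + 0.492950 + 0.209158 + 0.492950 = 2.1244

2.1244 bits


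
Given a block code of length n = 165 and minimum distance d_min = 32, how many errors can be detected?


Detection capability = d_min - 1 = 32 - 1 = 31

31 errors


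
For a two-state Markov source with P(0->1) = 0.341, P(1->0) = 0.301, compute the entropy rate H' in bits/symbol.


Stationary distribution: pi_0 = p10/(p01+p10) = 0.4688, pi_1 = 0.5312. Entropy rate H' = pi_0*H(p01) + pi_1*H(p10) = 0.4688*0.9258 + 0.5312*0.8825 = 0.9028

0.9028 bits/symbol


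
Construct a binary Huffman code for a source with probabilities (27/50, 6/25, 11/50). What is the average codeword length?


Huffman construction (repeatedly merge the two least-probable nodes; each merge adds 1 bit to every symbol beneath it): 11/50 + 6/25 = 23/50; 23/50 + 27/50 = 1. Resulting codeword lengths (in the order the probabilities were given): (1, 2, 2). L_avg = sum(p_i * l_i) = 27/50*1 + 6/25*2 + 11/50*2 = 73/50 = 1.46

1.46 bits


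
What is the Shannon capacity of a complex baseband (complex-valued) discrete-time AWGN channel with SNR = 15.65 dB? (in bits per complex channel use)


SNR_linear = 10^(15.65/10) = 36.7282; C = log2(1 + SNR_linear) = log2(1 + 36.7282) = 5.2376

5.2376 bits/channel use


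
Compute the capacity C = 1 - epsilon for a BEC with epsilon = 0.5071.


C = 1 - epsilon = 1 - 0.5071 = 0.4929

0.4929 bits


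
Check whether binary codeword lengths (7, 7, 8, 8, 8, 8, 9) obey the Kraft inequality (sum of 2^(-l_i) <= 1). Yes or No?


Kraft sum = sum(2^(-l_i)) = 0.0332, need <= 1. Result: satisfied (a binary prefix-free code with these lengths exists)

Yes


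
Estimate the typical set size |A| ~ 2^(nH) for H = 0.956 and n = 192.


log2|A_typical| = nH = 192 * 0.956 = 183.552, so |A_typical| ~ 2^183.552 = 1.797e+55

1.797e+55


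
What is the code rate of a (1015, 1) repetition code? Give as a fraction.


Rate = k/n = 1/1015

1/1015


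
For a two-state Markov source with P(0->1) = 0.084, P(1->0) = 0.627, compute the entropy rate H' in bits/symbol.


Stationary distribution: pi_0 = p10/(p01+p10) = 0.8819, pi_1 = 0.1181. Entropy rate H' = pi_0*H(p01) + pi_1*H(p10) = 0.8819*0.4161 + 0.1181*0.9529 = 0.4795

0.4795 bits/symbol


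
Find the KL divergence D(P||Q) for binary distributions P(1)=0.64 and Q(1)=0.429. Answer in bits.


KL = p*log2(p/q) + (1-p)*log2((1-p)/(1-q)) = 0.64*log2(0.64/0.429) + 0.36*log2(0.36/0.571) = 0.1298

0.1298 bits


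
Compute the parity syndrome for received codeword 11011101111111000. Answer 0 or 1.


Syndrome = XOR of all bits = 1 XOR 1 XOR 0 XOR 1 XOR 1 XOR 1 XOR 0 XOR 1 XOR 1 XOR 1 XOR 1 XOR 1 XOR 1 XOR 1 XOR 0 XOR 0 XOR 0 = 0

0


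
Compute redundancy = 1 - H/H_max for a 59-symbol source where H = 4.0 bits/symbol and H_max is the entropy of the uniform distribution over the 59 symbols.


H_max = log2(K) = log2(59) = 5.8826 bits/symbol. Redundancy = 1 - H/H_max = 1 - 4.0/5.8826 = 1 - 0.68 = 0.32

0.32


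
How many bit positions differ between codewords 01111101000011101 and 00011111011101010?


Count differing positions: . ^ ^ . . . ^ . . ^ ^ ^ ^ . ^ ^ ^ = 10 differences

10


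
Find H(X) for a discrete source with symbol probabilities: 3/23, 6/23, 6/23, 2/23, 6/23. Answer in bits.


H = -sum(p_i * log2(p_i)). Terms: -(3/23)*log2(3/23) = 0.383296; -(6/23)*log2(6/23) = 0.505722; -(6/23)*log2(6/23) = 0.505722; -(2/23)*log2(2/23) = 0.306397; -(6/23)*log2(6/23) = 0.505722. H = 0.383296 + 0.505722 + 0.505722 + 0.306397 + 0.505722 = 2.2069

2.2069 bits


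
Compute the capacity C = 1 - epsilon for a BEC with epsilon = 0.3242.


C = 1 - epsilon = 1 - 0.3242 = 0.6758

0.6758 bits


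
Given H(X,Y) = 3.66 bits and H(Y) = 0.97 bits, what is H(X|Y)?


H(X|Y) = H(X,Y) - H(Y) = 3.66 - 0.97 = 2.69

2.69 bits


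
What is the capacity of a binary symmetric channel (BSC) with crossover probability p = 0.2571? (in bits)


H(p) = -p*log2(p) - (1-p)*log2(1-p) = -0.2571*log2(0.2571) - 0.7429*log2(0.7429) = 0.503813 + 0.318526 = 0.8223. C = 1 - H(p) = 1 - 0.8223 = 0.1777

0.1777 bits


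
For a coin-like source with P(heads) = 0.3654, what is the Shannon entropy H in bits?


H = -p*log2(p) - (1-p)*log2(1-p). -0.3654*log2(0.3654) = 0.530726; -0.6346*log2(0.6346) = 0.416349. H = 0.530726 + 0.416349 = 0.9471

0.9471 bits


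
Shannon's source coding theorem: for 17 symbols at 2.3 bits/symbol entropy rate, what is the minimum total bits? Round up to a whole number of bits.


Minimum bits >= n * H = 17 * 2.3 = 39.1, rounded up to a whole number of bits = 40

40 bits


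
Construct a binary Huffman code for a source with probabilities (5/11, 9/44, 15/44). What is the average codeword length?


Huffman construction (repeatedly merge the two least-probable nodes; each merge adds 1 bit to every symbol beneath it): 9/44 + 15/44 = 6/11; 5/11 + 6/11 = 1. Resulting codeword lengths (in the order the probabilities were given): (1, 2, 2). L_avg = sum(p_i * l_i) = 5/11*1 + 9/44*2 + 15/44*2 = 17/11 = 1.5455

1.5455 bits


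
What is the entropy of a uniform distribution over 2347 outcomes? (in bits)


H = log2(n) = log2(2347) = 11.1966

11.1966 bits


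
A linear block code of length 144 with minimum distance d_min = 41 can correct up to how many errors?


Correction capability = floor((d-1)/2) = floor((41-1)/2) = 20

20 errors


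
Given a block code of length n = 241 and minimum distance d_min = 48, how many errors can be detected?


Detection capability = d_min - 1 = 48 - 1 = 47

47 errors


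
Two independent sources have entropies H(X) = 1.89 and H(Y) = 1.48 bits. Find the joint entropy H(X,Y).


For independent variables, H(X,Y) = H(X) + H(Y) = 1.89 + 1.48 = 3.37

3.37 bits


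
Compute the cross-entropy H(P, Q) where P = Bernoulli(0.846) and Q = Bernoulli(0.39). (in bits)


H(P,Q) = -p*log2(q) - (1-p)*log2(1-q). -0.846*log2(0.39) = 1.149252; -0.154*log2(0.61) = 0.109820. H(P,Q) = 1.149252 + 0.109820 = 1.2591

1.2591 bits


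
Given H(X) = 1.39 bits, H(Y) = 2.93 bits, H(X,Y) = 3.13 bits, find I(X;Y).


I(X;Y) = H(X) + H(Y) - H(X,Y) = 1.39 + 2.93 - 3.13 = 1.19

1.19 bits


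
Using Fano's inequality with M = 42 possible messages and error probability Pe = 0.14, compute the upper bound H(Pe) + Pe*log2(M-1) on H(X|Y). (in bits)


H(Pe) = -Pe*log2(Pe) - (1-Pe)*log2(1-Pe) = -0.14*log2(0.14) - 0.86*log2(0.86) = 0.397110 + 0.187129 = 0.5842. Pe*log2(M-1) = 0.14*log2(41) = 0.750057. Bound = H(Pe) + Pe*log2(M-1) = 0.397110 + 0.187129 + 0.750057 = 1.3343

1.3343 bits


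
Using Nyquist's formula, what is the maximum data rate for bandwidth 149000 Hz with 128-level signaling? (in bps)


Rate = 2 * B * log2(M) = 2 * 149000 * 7.0 = 2086000.0

2086000.0 bps


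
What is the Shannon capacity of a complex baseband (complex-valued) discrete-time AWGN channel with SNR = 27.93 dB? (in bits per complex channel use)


SNR_linear = 10^(27.93/10) = 620.869; C = log2(1 + SNR_linear) = log2(1 + 620.869) = 9.2805

9.2805 bits/channel use


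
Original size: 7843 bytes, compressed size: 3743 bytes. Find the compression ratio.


Ratio = original / compressed = 7843 / 3743 = 2.0954

2.0954


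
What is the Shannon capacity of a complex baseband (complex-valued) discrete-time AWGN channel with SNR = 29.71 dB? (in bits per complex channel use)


SNR_linear = 10^(29.71/10) = 935.4057; C = log2(1 + SNR_linear) = log2(1 + 935.4057) = 9.871

9.871 bits/channel use


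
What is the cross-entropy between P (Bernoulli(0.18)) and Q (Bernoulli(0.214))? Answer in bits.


H(P,Q) = -p*log2(q) - (1-p)*log2(1-q). -0.18*log2(0.214) = 0.400377; -0.82*log2(0.786) = 0.284867. H(P,Q) = 0.400377 + 0.284867 = 0.6852

0.6852 bits


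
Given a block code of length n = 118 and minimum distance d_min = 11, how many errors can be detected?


Detection capability = d_min - 1 = 11 - 1 = 10

10 errors


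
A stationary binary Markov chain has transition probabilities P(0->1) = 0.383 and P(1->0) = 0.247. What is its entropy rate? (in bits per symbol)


Stationary distribution: pi_0 = p10/(p01+p10) = 0.3921, pi_1 = 0.6079. Entropy rate H' = pi_0*H(p01) + pi_1*H(p10) = 0.3921*0.9601 + 0.6079*0.8065 = 0.8667

0.8667 bits/symbol


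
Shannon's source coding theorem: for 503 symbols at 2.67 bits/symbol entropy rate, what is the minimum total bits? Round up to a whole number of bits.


Minimum bits >= n * H = 503 * 2.67 = 1343.01, rounded up to a whole number of bits = 1344

1344 bits


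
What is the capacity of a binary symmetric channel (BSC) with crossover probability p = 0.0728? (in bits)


H(p) = -p*log2(p) - (1-p)*log2(1-p) = -0.0728*log2(0.0728) - 0.9272*log2(0.9272) = 0.275178 + 0.101109 = 0.3763. C = 1 - H(p) = 1 - 0.3763 = 0.6237

0.6237 bits


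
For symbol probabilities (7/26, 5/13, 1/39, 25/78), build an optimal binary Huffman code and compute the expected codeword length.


Huffman construction (repeatedly merge the two least-probable nodes; each merge adds 1 bit to every symbol beneath it): 1/39 + 7/26 = 23/78; 23/78 + 25/78 = 8/13; 5/13 + 8/13 = 1. Resulting codeword lengths (in the order the probabilities were given): (3, 1, 3, 2). L_avg = sum(p_i * l_i) = 7/26*3 + 5/13*1 + 1/39*3 + 25/78*2 = 149/78 = 1.9103

1.9103 bits


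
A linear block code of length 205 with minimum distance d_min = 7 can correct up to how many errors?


Correction capability = floor((d-1)/2) = floor((7-1)/2) = 3

3 errors


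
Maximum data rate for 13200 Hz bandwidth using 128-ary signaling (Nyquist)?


Rate = 2 * B * log2(M) = 2 * 13200 * 7.0 = 184800.0

184800.0 bps


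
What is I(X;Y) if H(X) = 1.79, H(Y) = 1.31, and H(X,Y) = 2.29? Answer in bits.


I(X;Y) = H(X) + H(Y) - H(X,Y) = 1.79 + 1.31 - 2.29 = 0.81

0.81 bits


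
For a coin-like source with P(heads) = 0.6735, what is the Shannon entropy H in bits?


H = -p*log2(p) - (1-p)*log2(1-p). -0.6735*log2(0.6735) = 0.384063; -0.3265*log2(0.3265) = 0.527247. H = 0.384063 + 0.527247 = 0.9113

0.9113 bits


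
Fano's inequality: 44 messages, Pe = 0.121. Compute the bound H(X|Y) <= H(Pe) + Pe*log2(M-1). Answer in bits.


H(Pe) = -Pe*log2(Pe) - (1-Pe)*log2(1-Pe) = -0.121*log2(0.121) - 0.879*log2(0.879) = 0.368677 + 0.163551 = 0.5322. Pe*log2(M-1) = 0.121*log2(43) = 0.656578. Bound = H(Pe) + Pe*log2(M-1) = 0.368677 + 0.163551 + 0.656578 = 1.1888

1.1888 bits


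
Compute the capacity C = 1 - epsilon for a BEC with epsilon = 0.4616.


C = 1 - epsilon = 1 - 0.4616 = 0.5384

0.5384 bits


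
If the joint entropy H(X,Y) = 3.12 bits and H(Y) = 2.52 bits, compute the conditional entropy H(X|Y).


H(X|Y) = H(X,Y) - H(Y) = 3.12 - 2.52 = 0.6

0.6 bits


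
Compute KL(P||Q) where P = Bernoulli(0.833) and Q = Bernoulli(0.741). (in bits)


KL = p*log2(p/q) + (1-p)*log2((1-p)/(1-q)) = 0.833*log2(0.833/0.741) + 0.167*log2(0.167/0.259) = 0.0349

0.0349 bits


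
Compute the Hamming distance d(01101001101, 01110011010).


Count differing positions: . . . ^ ^ . ^ . ^ ^ ^ = 6 differences

6


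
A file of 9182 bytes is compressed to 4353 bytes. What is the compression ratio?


Ratio = original / compressed = 9182 / 4353 = 2.1093

2.1093


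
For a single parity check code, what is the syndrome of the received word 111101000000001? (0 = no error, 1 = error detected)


Syndrome = XOR of all bits = 1 XOR 1 XOR 1 XOR 1 XOR 0 XOR 1 XOR 0 XOR 0 XOR 0 XOR 0 XOR 0 XOR 0 XOR 0 XOR 0 XOR 1 = 0

0


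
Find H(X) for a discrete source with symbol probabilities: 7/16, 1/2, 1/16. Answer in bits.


H = -sum(p_i * log2(p_i)). Terms: -(7/16)*log2(7/16) = 0.521782; -(1/2)*log2(1/2) = 0.500000; -(1/16)*log2(1/16) = 0.250000. H = 0.521782 + 0.500000 + 0.250000 = 1.2718

1.2718 bits


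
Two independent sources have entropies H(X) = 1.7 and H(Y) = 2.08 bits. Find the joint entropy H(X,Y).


For independent variables, H(X,Y) = H(X) + H(Y) = 1.7 + 2.08 = 3.78

3.78 bits


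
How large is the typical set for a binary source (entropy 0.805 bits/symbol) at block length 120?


log2|A_typical| = nH = 120 * 0.805 = 96.6, so |A_typical| ~ 2^96.6 = 1.201e+29

1.201e+29


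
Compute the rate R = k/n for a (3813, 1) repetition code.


Rate = k/n = 1/3813

1/3813


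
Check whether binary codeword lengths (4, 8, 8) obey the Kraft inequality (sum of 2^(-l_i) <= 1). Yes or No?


Kraft sum = sum(2^(-l_i)) = 0.0703, need <= 1. Result: satisfied (a binary prefix-free code with these lengths exists)

Yes


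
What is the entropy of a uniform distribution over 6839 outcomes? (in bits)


H = log2(n) = log2(6839) = 12.7396

12.7396 bits


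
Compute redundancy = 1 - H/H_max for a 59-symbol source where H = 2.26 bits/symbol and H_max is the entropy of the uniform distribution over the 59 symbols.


H_max = log2(K) = log2(59) = 5.8826 bits/symbol. Redundancy = 1 - H/H_max = 1 - 2.26/5.8826 = 1 - 0.3842 = 0.6158

0.6158


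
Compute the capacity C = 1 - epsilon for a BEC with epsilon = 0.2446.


C = 1 - epsilon = 1 - 0.2446 = 0.7554

0.7554 bits


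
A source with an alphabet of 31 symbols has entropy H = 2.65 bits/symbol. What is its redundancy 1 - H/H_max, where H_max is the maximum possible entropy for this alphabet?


H_max = log2(K) = log2(31) = 4.9542 bits/symbol. Redundancy = 1 - H/H_max = 1 - 2.65/4.9542 = 1 - 0.5349 = 0.4651

0.4651


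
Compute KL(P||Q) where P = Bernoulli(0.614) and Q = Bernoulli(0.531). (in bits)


KL = p*log2(p/q) + (1-p)*log2((1-p)/(1-q)) = 0.614*log2(0.614/0.531) + 0.386*log2(0.386/0.469) = 0.0202

0.0202 bits


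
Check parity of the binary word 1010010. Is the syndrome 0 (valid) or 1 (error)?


Syndrome = XOR of all bits = 1 XOR 0 XOR 1 XOR 0 XOR 0 XOR 1 XOR 0 = 1

1


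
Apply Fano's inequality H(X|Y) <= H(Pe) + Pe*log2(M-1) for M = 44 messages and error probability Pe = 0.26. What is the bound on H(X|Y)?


H(Pe) = -Pe*log2(Pe) - (1-Pe)*log2(1-Pe) = -0.26*log2(0.26) - 0.74*log2(0.74) = 0.505288 + 0.321458 = 0.8267. Pe*log2(M-1) = 0.26*log2(43) = 1.410829. Bound = H(Pe) + Pe*log2(M-1) = 0.505288 + 0.321458 + 1.410829 = 2.2376

2.2376 bits


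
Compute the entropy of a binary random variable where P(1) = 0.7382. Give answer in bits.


H = -p*log2(p) - (1-p)*log2(1-p). -0.7382*log2(0.7382) = 0.323270; -0.2618*log2(0.2618) = 0.506181. H = 0.323270 + 0.506181 = 0.8295

0.8295 bits


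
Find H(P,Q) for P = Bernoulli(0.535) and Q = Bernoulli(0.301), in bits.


H(P,Q) = -p*log2(q) - (1-p)*log2(1-q). -0.535*log2(0.301) = 0.926708; -0.465*log2(0.699) = 0.240236. H(P,Q) = 0.926708 + 0.240236 = 1.1669

1.1669 bits


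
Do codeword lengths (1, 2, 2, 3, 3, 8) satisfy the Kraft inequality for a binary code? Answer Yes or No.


Kraft sum = sum(2^(-l_i)) = 1.2539, need <= 1. Result: violated (a binary prefix-free code with these lengths cannot exist)

No


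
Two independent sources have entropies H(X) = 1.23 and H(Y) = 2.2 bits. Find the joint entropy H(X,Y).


For independent variables, H(X,Y) = H(X) + H(Y) = 1.23 + 2.2 = 3.43

3.43 bits


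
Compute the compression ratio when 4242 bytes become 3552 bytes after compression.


Ratio = original / compressed = 4242 / 3552 = 1.1943

1.1943


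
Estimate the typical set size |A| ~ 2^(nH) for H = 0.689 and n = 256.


log2|A_typical| = nH = 256 * 0.689 = 176.384, so |A_typical| ~ 2^176.384 = 1.250e+53

1.250e+53


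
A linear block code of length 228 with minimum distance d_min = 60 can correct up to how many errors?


Correction capability = floor((d-1)/2) = floor((60-1)/2) = 29

29 errors


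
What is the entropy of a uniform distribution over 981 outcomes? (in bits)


H = log2(n) = log2(981) = 9.9381

9.9381 bits


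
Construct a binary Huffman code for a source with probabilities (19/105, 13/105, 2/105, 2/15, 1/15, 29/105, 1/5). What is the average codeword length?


Huffman construction (repeatedly merge the two least-probable nodes; each merge adds 1 bit to every symbol beneath it): 2/105 + 1/15 = 3/35; 3/35 + 13/105 = 22/105; 2/15 + 19/105 = 11/35; 1/5 + 22/105 = 43/105; 29/105 + 11/35 = 62/105; 43/105 + 62/105 = 1. Resulting codeword lengths (in the order the probabilities were given): (3, 3, 4, 3, 4, 2, 2). L_avg = sum(p_i * l_i) = 19/105*3 + 13/105*3 + 2/105*4 + 2/15*3 + 1/15*4 + 29/105*2 + 1/5*2 = 274/105 = 2.6095

2.6095 bits


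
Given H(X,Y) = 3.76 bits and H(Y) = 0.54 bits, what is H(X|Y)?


H(X|Y) = H(X,Y) - H(Y) = 3.76 - 0.54 = 3.22

3.22 bits


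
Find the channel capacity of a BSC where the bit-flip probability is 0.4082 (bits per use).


H(p) = -p*log2(p) - (1-p)*log2(1-p) = -0.4082*log2(0.4082) - 0.5918*log2(0.5918) = 0.527661 + 0.447885 = 0.9755. C = 1 - H(p) = 1 - 0.9755 = 0.0245

0.0245 bits


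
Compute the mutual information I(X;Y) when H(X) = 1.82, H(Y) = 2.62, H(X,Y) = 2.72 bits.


I(X;Y) = H(X) + H(Y) - H(X,Y) = 1.82 + 2.62 - 2.72 = 1.72

1.72 bits


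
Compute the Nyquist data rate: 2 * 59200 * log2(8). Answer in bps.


Rate = 2 * B * log2(M) = 2 * 59200 * 3.0 = 355200.0

355200.0 bps


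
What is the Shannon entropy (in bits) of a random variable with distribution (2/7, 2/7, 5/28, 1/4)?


H = -sum(p_i * log2(p_i)). Terms: -(2/7)*log2(2/7) = 0.516387; -(2/7)*log2(2/7) = 0.516387; -(5/28)*log2(5/28) = 0.443826; -(1/4)*log2(1/4) = 0.500000. H = 0.516387 + 0.516387 + 0.443826 + 0.500000 = 1.9766

1.9766 bits


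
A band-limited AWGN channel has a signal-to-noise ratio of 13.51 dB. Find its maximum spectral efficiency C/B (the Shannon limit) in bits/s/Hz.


SNR_linear = 10^(13.51/10) = 22.4388; C/B = log2(1 + SNR_linear) = log2(1 + 22.4388) = 4.5508

4.5508 bits/s/Hz


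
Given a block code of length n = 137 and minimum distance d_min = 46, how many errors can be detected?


Detection capability = d_min - 1 = 46 - 1 = 45

45 errors


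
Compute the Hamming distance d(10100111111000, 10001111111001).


Count differing positions: . . ^ . ^ . . . . . . . . ^ = 3 differences

3


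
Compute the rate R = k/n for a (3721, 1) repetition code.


Rate = k/n = 1/3721

1/3721


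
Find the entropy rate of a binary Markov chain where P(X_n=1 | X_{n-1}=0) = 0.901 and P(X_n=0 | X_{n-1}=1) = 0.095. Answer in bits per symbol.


Stationary distribution: pi_0 = p10/(p01+p10) = 0.0954, pi_1 = 0.9046. Entropy rate H' = pi_0*H(p01) + pi_1*H(p10) = 0.0954*0.4658 + 0.9046*0.4529 = 0.4542

0.4542 bits/symbol


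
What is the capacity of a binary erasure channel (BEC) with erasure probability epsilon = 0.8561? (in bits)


C = 1 - epsilon = 1 - 0.8561 = 0.1439

0.1439 bits


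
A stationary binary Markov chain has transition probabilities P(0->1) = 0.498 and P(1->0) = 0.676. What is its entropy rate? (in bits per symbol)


Stationary distribution: pi_0 = p10/(p01+p10) = 0.5758, pi_1 = 0.4242. Entropy rate H' = pi_0*H(p01) + pi_1*H(p10) = 0.5758*1.0 + 0.4242*0.9087 = 0.9613

0.9613 bits/symbol


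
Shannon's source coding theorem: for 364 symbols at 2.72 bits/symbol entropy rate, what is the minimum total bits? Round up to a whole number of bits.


Minimum bits >= n * H = 364 * 2.72 = 990.08, rounded up to a whole number of bits = 991

991 bits


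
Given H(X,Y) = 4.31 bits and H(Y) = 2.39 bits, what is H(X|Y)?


H(X|Y) = H(X,Y) - H(Y) = 4.31 - 2.39 = 1.92

1.92 bits


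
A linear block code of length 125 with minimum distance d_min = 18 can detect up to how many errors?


Detection capability = d_min - 1 = 18 - 1 = 17

17 errors


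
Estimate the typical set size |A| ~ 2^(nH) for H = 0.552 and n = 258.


log2|A_typical| = nH = 258 * 0.552 = 142.416, so |A_typical| ~ 2^142.416 = 7.439e+42

7.439e+42


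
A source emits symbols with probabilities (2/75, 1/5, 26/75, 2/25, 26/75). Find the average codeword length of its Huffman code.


Huffman construction (repeatedly merge the two least-probable nodes; each merge adds 1 bit to every symbol beneath it): 2/75 + 2/25 = 8/75; 8/75 + 1/5 = 23/75; 23/75 + 26/75 = 49/75; 26/75 + 49/75 = 1. Resulting codeword lengths (in the order the probabilities were given): (4, 3, 2, 4, 1). L_avg = sum(p_i * l_i) = 2/75*4 + 1/5*3 + 26/75*2 + 2/25*4 + 26/75*1 = 31/15 = 2.0667

2.0667 bits


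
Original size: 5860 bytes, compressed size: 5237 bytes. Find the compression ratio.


Ratio = original / compressed = 5860 / 5237 = 1.119

1.119


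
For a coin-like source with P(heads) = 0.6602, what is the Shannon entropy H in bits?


H = -p*log2(p) - (1-p)*log2(1-p). -0.6602*log2(0.6602) = 0.395476; -0.3398*log2(0.3398) = 0.529151. H = 0.395476 + 0.529151 = 0.9246

0.9246 bits


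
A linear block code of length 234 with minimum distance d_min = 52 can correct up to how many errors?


Correction capability = floor((d-1)/2) = floor((52-1)/2) = 25

25 errors


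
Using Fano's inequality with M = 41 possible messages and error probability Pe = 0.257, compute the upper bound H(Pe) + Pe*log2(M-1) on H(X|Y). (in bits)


H(Pe) = -Pe*log2(Pe) - (1-Pe)*log2(1-Pe) = -0.257*log2(0.257) - 0.743*log2(0.743) = 0.503761 + 0.318424 = 0.8222. Pe*log2(M-1) = 0.257*log2(40) = 1.367736. Bound = H(Pe) + Pe*log2(M-1) = 0.503761 + 0.318424 + 1.367736 = 2.1899

2.1899 bits


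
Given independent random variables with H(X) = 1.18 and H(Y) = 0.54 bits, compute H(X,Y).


For independent variables, H(X,Y) = H(X) + H(Y) = 1.18 + 0.54 = 1.72

1.72 bits


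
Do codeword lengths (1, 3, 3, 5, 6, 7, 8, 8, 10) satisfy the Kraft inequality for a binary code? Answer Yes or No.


Kraft sum = sum(2^(-l_i)) = 0.8135, need <= 1. Result: satisfied (a binary prefix-free code with these lengths exists)

Yes


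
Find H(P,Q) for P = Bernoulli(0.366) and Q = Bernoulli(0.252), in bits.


H(P,Q) = -p*log2(q) - (1-p)*log2(1-q). -0.366*log2(0.252) = 0.727793; -0.634*log2(0.748) = 0.265576. H(P,Q) = 0.727793 + 0.265576 = 0.9934

0.9934 bits


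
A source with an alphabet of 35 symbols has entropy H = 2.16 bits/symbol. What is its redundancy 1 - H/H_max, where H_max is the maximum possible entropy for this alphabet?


H_max = log2(K) = log2(35) = 5.1293 bits/symbol. Redundancy = 1 - H/H_max = 1 - 2.16/5.1293 = 1 - 0.4211 = 0.5789

0.5789


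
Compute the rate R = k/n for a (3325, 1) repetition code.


Rate = k/n = 1/3325

1/3325


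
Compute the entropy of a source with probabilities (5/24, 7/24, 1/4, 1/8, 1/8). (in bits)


H = -sum(p_i * log2(p_i)). Terms: -(5/24)*log2(5/24) = 0.471466; -(7/24)*log2(7/24) = 0.518469; -(1/4)*log2(1/4) = 0.500000; -(1/8)*log2(1/8) = 0.375000; -(1/8)*log2(1/8) = 0.375000. H = 0.471466 + 0.518469 + 0.500000 + 0.375000 + 0.375000 = 2.2399

2.2399 bits


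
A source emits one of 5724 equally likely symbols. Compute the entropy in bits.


H = log2(n) = log2(5724) = 12.4828

12.4828 bits


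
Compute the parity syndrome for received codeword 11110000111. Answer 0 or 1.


Syndrome = XOR of all bits = 1 XOR 1 XOR 1 XOR 1 XOR 0 XOR 0 XOR 0 XOR 0 XOR 1 XOR 1 XOR 1 = 1

1


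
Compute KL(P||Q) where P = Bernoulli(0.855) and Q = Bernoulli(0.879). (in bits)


KL = p*log2(p/q) + (1-p)*log2((1-p)/(1-q)) = 0.855*log2(0.855/0.879) + 0.145*log2(0.145/0.121) = 0.0037

0.0037 bits


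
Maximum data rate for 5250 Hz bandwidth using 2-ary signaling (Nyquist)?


Rate = 2 * B * log2(M) = 2 * 5250 * 1.0 = 10500.0

10500.0 bps


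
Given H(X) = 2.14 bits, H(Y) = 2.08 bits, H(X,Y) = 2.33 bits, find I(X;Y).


I(X;Y) = H(X) + H(Y) - H(X,Y) = 2.14 + 2.08 - 2.33 = 1.89

1.89 bits


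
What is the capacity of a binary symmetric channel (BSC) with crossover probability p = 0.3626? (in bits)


H(p) = -p*log2(p) - (1-p)*log2(1-p) = -0.3626*log2(0.3626) - 0.6374*log2(0.6374) = 0.530683 + 0.414137 = 0.9448. C = 1 - H(p) = 1 - 0.9448 = 0.0552

0.0552 bits


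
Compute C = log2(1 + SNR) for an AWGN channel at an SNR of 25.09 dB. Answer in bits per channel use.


SNR_linear = 10^(25.09/10) = 322.8494; C = log2(1 + SNR_linear) = log2(1 + 322.8494) = 8.3392

8.3392 bits/channel use


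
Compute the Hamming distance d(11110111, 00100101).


Count differing positions: ^ ^ . ^ . . ^ . = 4 differences

4


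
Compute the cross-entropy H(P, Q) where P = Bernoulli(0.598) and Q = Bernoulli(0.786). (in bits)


H(P,Q) = -p*log2(q) - (1-p)*log2(1-q). -0.598*log2(0.786) = 0.207744; -0.402*log2(0.214) = 0.894176. H(P,Q) = 0.207744 + 0.894176 = 1.1019

1.1019 bits


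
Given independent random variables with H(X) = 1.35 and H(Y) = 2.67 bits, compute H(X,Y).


For independent variables, H(X,Y) = H(X) + H(Y) = 1.35 + 2.67 = 4.02

4.02 bits


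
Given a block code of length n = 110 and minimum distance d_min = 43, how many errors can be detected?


Detection capability = d_min - 1 = 43 - 1 = 42

42 errors


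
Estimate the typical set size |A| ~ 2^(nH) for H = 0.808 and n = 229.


log2|A_typical| = nH = 229 * 0.808 = 185.032, so |A_typical| ~ 2^185.032 = 5.014e+55

5.014e+55


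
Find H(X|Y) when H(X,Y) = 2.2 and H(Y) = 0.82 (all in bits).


H(X|Y) = H(X,Y) - H(Y) = 2.2 - 0.82 = 1.38

1.38 bits


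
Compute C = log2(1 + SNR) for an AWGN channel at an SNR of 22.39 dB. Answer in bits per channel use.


SNR_linear = 10^(22.39/10) = 173.3804; C = log2(1 + SNR_linear) = log2(1 + 173.3804) = 7.4461

7.4461 bits/channel use


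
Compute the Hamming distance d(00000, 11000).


Count differing positions: ^ ^ . . . = 2 differences

2


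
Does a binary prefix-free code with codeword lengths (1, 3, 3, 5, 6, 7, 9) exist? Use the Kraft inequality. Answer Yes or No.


Kraft sum = sum(2^(-l_i)) = 0.8066, need <= 1. Result: satisfied (a binary prefix-free code with these lengths exists)

Yes


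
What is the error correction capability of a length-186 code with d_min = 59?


Correction capability = floor((d-1)/2) = floor((59-1)/2) = 29

29 errors


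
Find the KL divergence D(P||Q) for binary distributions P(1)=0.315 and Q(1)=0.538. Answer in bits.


KL = p*log2(p/q) + (1-p)*log2((1-p)/(1-q)) = 0.315*log2(0.315/0.538) + 0.685*log2(0.685/0.462) = 0.146

0.146 bits


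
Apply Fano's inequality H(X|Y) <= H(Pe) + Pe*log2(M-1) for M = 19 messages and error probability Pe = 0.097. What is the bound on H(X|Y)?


H(Pe) = -Pe*log2(Pe) - (1-Pe)*log2(1-Pe) = -0.097*log2(0.097) - 0.903*log2(0.903) = 0.326490 + 0.132924 = 0.4594. Pe*log2(M-1) = 0.097*log2(18) = 0.404483. Bound = H(Pe) + Pe*log2(M-1) = 0.326490 + 0.132924 + 0.404483 = 0.8639

0.8639 bits


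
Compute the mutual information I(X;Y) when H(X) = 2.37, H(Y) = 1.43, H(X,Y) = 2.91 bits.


I(X;Y) = H(X) + H(Y) - H(X,Y) = 2.37 + 1.43 - 2.91 = 0.89

0.89 bits


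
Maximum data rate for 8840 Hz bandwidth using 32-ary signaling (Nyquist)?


Rate = 2 * B * log2(M) = 2 * 8840 * 5.0 = 88400.0

88400.0 bps


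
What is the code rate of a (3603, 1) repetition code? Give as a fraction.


Rate = k/n = 1/3603

1/3603


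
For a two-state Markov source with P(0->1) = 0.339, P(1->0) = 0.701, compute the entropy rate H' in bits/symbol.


Stationary distribution: pi_0 = p10/(p01+p10) = 0.674, pi_1 = 0.326. Entropy rate H' = pi_0*H(p01) + pi_1*H(p10) = 0.674*0.9239 + 0.326*0.8801 = 0.9096

0.9096 bits/symbol


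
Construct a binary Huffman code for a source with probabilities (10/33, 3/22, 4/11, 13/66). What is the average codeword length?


Huffman construction (repeatedly merge the two least-probable nodes; each merge adds 1 bit to every symbol beneath it): 3/22 + 13/66 = 1/3; 10/33 + 1/3 = 7/11; 4/11 + 7/11 = 1. Resulting codeword lengths (in the order the probabilities were given): (2, 3, 1, 3). L_avg = sum(p_i * l_i) = 10/33*2 + 3/22*3 + 4/11*1 + 13/66*3 = 65/33 = 1.9697

1.9697 bits
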